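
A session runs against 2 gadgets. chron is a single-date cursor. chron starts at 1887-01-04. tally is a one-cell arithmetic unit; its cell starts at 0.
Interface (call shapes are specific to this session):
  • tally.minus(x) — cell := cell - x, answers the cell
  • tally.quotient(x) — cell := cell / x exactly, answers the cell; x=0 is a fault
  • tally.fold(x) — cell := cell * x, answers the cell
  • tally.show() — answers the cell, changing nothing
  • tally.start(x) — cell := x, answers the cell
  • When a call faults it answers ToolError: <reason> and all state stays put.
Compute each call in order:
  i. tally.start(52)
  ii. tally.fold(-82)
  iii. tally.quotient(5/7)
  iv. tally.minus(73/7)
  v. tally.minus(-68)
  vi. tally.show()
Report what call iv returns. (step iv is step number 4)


Answer: -209301/35

Derivation:
-- 1. tally.start(x='52') ~> 52
-- 2. tally.fold(x='-82') ~> -4264
-- 3. tally.quotient(x='5/7') ~> -29848/5
-- 4. tally.minus(x='73/7') ~> -209301/35
-- 5. tally.minus(x='-68') ~> -206921/35
-- 6. tally.show() ~> -206921/35


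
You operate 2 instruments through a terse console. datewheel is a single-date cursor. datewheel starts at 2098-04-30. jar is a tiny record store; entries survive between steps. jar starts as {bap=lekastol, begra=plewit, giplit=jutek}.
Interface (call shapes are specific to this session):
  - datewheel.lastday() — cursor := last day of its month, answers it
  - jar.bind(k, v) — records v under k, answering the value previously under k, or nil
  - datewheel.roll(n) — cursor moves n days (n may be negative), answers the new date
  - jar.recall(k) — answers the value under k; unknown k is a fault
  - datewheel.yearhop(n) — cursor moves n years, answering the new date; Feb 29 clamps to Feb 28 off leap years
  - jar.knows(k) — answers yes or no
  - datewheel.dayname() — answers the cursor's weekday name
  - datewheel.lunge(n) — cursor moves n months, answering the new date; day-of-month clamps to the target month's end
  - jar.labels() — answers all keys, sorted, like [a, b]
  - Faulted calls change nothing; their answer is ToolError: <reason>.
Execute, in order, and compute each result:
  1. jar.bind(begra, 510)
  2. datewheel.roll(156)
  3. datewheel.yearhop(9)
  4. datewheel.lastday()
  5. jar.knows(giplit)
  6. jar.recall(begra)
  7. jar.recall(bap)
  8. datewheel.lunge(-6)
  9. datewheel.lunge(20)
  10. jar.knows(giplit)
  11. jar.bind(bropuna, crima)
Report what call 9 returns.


Step: jar.bind[k: begra; v: 510]
Result: plewit
Step: datewheel.roll[n: 156]
Result: 2098-10-03
Step: datewheel.yearhop[n: 9]
Result: 2107-10-03
Step: datewheel.lastday[]
Result: 2107-10-31
Step: jar.knows[k: giplit]
Result: yes
Step: jar.recall[k: begra]
Result: 510
Step: jar.recall[k: bap]
Result: lekastol
Step: datewheel.lunge[n: -6]
Result: 2107-04-30
Step: datewheel.lunge[n: 20]
Result: 2108-12-30
Step: jar.knows[k: giplit]
Result: yes
Step: jar.bind[k: bropuna; v: crima]
Result: nil

Answer: 2108-12-30


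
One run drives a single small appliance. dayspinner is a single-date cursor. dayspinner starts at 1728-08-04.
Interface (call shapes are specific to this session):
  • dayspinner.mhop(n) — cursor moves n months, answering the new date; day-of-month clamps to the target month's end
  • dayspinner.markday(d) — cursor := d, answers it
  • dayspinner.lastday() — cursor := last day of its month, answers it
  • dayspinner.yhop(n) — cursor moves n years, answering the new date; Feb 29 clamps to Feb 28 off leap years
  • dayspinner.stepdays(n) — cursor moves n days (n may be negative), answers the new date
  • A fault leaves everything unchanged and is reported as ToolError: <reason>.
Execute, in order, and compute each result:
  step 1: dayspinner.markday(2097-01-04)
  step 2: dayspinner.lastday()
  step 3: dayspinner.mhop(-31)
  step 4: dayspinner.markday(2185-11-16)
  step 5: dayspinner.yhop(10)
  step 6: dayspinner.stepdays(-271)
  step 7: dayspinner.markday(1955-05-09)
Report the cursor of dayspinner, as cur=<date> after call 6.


Answer: cur=2195-02-18

Derivation:
I run dayspinner.markday(d='2097-01-04'), which returns 2097-01-04.
I use dayspinner.lastday, yielding 2097-01-31.
I use dayspinner.mhop(n='-31'), which returns 2094-06-30.
I invoke dayspinner.markday(d='2185-11-16'), — result: 2185-11-16.
Using dayspinner.yhop(n='10'), — result: 2195-11-16.
I run dayspinner.stepdays(n='-271'), giving 2195-02-18.
Using dayspinner.markday(d='1955-05-09'), and get 1955-05-09.


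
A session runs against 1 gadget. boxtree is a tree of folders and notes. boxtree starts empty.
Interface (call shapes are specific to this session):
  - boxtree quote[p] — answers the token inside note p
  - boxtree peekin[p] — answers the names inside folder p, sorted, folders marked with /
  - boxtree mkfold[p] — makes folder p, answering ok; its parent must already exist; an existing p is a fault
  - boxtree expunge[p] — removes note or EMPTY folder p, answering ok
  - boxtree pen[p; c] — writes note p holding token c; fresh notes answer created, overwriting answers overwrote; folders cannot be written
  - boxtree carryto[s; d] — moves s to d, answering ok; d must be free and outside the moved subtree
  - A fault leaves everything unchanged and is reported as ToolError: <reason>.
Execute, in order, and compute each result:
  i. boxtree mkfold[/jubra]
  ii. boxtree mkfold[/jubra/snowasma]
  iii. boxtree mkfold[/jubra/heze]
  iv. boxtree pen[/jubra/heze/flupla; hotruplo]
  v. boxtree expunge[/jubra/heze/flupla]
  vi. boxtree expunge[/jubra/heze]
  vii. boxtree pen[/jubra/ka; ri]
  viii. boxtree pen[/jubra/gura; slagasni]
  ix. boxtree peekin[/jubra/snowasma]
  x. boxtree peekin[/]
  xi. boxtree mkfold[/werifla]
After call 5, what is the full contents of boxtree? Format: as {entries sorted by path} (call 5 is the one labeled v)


==> boxtree mkfold(p→/jubra)
<== ok
==> boxtree mkfold(p→/jubra/snowasma)
<== ok
==> boxtree mkfold(p→/jubra/heze)
<== ok
==> boxtree pen(p→/jubra/heze/flupla, c→hotruplo)
<== created
==> boxtree expunge(p→/jubra/heze/flupla)
<== ok
==> boxtree expunge(p→/jubra/heze)
<== ok
==> boxtree pen(p→/jubra/ka, c→ri)
<== created
==> boxtree pen(p→/jubra/gura, c→slagasni)
<== created
==> boxtree peekin(p→/jubra/snowasma)
<== []
==> boxtree peekin(p→/)
<== [jubra/]
==> boxtree mkfold(p→/werifla)
<== ok

Answer: {jubra/, jubra/heze/, jubra/snowasma/}


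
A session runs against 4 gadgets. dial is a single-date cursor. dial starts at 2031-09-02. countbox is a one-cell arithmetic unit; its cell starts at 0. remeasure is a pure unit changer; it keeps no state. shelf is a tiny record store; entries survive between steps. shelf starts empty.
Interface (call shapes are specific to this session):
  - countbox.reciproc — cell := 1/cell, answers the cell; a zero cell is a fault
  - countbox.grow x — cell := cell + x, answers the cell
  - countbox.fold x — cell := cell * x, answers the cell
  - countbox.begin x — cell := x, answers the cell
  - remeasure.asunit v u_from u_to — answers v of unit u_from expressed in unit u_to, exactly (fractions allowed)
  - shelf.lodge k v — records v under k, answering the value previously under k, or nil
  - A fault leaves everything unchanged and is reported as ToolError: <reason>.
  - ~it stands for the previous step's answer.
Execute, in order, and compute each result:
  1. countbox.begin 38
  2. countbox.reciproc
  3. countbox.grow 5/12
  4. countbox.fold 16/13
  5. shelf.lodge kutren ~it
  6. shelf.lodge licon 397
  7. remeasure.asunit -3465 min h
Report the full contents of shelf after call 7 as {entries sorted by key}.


>> countbox.begin(x=38)
<< 38
>> countbox.reciproc()
<< 1/38
>> countbox.grow(x=5/12)
<< 101/228
>> countbox.fold(x=16/13)
<< 404/741
>> shelf.lodge(k=kutren, v=~it)
<< nil
>> shelf.lodge(k=licon, v=397)
<< nil
>> remeasure.asunit(v=-3465, u_from=min, u_to=h)
<< -231/4

Answer: {kutren=404/741, licon=397}


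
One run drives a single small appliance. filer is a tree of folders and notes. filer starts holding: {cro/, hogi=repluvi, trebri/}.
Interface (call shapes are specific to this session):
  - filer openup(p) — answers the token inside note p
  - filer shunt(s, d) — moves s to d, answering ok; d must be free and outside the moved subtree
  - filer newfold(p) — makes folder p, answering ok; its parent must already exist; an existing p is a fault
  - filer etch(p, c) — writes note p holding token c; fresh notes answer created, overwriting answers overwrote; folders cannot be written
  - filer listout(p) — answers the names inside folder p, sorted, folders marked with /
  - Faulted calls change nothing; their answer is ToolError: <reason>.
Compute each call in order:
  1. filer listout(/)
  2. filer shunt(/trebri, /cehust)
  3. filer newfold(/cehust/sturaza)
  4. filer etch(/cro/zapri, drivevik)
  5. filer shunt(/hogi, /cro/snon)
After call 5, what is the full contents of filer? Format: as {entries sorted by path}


Answer: {cehust/, cehust/sturaza/, cro/, cro/snon=repluvi, cro/zapri=drivevik}

Derivation:
Step: filer listout[p='/']
Result: [cro/, hogi, trebri/]
Step: filer shunt[s='/trebri'; d='/cehust']
Result: ok
Step: filer newfold[p='/cehust/sturaza']
Result: ok
Step: filer etch[p='/cro/zapri'; c='drivevik']
Result: created
Step: filer shunt[s='/hogi'; d='/cro/snon']
Result: ok


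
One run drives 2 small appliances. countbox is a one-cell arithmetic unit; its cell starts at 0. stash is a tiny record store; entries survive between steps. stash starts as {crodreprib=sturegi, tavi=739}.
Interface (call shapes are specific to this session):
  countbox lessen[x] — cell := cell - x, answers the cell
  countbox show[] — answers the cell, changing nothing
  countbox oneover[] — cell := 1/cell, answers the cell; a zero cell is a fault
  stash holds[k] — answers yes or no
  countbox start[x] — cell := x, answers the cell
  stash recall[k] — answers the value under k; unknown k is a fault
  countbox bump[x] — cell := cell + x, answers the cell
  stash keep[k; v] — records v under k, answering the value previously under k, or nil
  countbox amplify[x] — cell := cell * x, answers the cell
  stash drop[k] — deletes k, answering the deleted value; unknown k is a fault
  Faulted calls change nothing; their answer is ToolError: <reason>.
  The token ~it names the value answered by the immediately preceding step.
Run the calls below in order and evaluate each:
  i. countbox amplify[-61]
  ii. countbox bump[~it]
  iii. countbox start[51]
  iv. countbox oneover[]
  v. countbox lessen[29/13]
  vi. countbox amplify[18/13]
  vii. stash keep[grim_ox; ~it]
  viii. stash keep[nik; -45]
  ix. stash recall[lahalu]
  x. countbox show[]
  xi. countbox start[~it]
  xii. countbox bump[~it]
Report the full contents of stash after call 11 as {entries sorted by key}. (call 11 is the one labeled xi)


>> countbox amplify(x: -61)
<< 0
>> countbox bump(x: ~it)
<< 0
>> countbox start(x: 51)
<< 51
>> countbox oneover()
<< 1/51
>> countbox lessen(x: 29/13)
<< -1466/663
>> countbox amplify(x: 18/13)
<< -8796/2873
>> stash keep(k: grim_ox, v: ~it)
<< nil
>> stash keep(k: nik, v: -45)
<< nil
>> stash recall(k: lahalu)
<< ToolError: no such key lahalu
>> countbox show()
<< -8796/2873
>> countbox start(x: ~it)
<< -8796/2873
>> countbox bump(x: ~it)
<< -17592/2873

Answer: {crodreprib=sturegi, grim_ox=-8796/2873, nik=-45, tavi=739}


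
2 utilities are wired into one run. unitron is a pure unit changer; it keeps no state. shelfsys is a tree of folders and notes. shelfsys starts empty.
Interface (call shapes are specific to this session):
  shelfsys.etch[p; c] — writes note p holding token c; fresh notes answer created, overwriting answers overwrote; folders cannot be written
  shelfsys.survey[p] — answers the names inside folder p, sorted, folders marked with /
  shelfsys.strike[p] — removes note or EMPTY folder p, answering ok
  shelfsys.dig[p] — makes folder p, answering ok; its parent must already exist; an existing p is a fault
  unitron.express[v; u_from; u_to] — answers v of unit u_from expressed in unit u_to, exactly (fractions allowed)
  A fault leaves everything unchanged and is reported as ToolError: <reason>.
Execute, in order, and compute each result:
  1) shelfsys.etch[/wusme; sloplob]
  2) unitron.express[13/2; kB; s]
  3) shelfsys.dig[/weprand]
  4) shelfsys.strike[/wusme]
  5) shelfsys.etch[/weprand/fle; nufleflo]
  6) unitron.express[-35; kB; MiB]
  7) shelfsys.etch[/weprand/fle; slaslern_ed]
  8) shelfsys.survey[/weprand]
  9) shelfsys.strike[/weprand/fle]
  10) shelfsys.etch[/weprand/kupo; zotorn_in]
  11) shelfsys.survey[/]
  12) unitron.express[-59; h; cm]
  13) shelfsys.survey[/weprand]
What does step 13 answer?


~$ shelfsys.etch p→/wusme c→sloplob
= created
~$ unitron.express v→13/2 u_from→kB u_to→s
= ToolError: incompatible units
~$ shelfsys.dig p→/weprand
= ok
~$ shelfsys.strike p→/wusme
= ok
~$ shelfsys.etch p→/weprand/fle c→nufleflo
= created
~$ unitron.express v→-35 u_from→kB u_to→MiB
= -4375/131072
~$ shelfsys.etch p→/weprand/fle c→slaslern_ed
= overwrote
~$ shelfsys.survey p→/weprand
= [fle]
~$ shelfsys.strike p→/weprand/fle
= ok
~$ shelfsys.etch p→/weprand/kupo c→zotorn_in
= created
~$ shelfsys.survey p→/
= [weprand/]
~$ unitron.express v→-59 u_from→h u_to→cm
= ToolError: incompatible units
~$ shelfsys.survey p→/weprand
= [kupo]

Answer: [kupo]


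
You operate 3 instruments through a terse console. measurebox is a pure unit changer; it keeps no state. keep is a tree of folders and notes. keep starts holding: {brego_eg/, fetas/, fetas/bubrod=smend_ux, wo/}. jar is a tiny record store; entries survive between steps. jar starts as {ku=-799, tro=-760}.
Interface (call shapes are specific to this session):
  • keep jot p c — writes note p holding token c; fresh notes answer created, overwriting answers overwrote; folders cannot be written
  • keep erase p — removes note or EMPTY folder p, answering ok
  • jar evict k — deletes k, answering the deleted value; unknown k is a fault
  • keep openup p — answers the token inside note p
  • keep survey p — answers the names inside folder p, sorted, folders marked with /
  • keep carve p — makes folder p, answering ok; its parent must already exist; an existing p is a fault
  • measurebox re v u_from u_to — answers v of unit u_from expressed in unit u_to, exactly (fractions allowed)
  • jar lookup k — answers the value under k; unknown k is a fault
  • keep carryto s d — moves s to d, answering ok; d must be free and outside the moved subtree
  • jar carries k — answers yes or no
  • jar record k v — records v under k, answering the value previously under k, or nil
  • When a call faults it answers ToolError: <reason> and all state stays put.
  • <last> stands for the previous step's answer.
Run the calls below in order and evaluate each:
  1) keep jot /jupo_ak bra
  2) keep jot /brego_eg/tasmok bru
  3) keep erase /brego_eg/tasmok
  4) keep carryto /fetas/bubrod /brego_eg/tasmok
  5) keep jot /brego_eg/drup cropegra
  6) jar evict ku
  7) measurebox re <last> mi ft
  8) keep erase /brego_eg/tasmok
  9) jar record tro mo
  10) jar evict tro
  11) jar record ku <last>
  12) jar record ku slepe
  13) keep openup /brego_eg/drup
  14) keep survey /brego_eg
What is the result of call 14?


Answer: [drup]

Derivation:
> keep jot p=/jupo_ak c=bra
= created
> keep jot p=/brego_eg/tasmok c=bru
= created
> keep erase p=/brego_eg/tasmok
= ok
> keep carryto s=/fetas/bubrod d=/brego_eg/tasmok
= ok
> keep jot p=/brego_eg/drup c=cropegra
= created
> jar evict k=ku
= -799
> measurebox re v=<last> u_from=mi u_to=ft
= -4218720
> keep erase p=/brego_eg/tasmok
= ok
> jar record k=tro v=mo
= -760
> jar evict k=tro
= mo
> jar record k=ku v=<last>
= nil
> jar record k=ku v=slepe
= mo
> keep openup p=/brego_eg/drup
= cropegra
> keep survey p=/brego_eg
= [drup]


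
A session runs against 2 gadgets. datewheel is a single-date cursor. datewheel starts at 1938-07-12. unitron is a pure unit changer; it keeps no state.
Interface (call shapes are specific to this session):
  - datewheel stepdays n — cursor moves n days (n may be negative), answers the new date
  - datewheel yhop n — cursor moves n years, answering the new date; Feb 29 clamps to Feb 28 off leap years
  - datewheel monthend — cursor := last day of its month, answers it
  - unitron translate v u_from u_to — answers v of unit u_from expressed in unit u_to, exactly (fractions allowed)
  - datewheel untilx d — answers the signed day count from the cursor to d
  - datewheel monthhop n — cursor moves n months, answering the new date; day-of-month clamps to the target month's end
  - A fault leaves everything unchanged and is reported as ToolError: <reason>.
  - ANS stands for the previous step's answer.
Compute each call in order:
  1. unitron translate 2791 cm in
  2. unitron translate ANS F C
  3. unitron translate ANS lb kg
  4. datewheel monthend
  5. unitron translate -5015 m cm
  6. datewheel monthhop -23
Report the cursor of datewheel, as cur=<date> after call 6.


Do: unitron translate[v→2791; u_from→cm; u_to→in]
See: 139550/127
Do: unitron translate[v→ANS; u_from→F; u_to→C]
See: 75270/127
Do: unitron translate[v→ANS; u_from→lb; u_to→kg]
See: 341418976899/1270000000
Do: datewheel monthend[]
See: 1938-07-31
Do: unitron translate[v→-5015; u_from→m; u_to→cm]
See: -501500
Do: datewheel monthhop[n→-23]
See: 1936-08-31

Answer: cur=1936-08-31


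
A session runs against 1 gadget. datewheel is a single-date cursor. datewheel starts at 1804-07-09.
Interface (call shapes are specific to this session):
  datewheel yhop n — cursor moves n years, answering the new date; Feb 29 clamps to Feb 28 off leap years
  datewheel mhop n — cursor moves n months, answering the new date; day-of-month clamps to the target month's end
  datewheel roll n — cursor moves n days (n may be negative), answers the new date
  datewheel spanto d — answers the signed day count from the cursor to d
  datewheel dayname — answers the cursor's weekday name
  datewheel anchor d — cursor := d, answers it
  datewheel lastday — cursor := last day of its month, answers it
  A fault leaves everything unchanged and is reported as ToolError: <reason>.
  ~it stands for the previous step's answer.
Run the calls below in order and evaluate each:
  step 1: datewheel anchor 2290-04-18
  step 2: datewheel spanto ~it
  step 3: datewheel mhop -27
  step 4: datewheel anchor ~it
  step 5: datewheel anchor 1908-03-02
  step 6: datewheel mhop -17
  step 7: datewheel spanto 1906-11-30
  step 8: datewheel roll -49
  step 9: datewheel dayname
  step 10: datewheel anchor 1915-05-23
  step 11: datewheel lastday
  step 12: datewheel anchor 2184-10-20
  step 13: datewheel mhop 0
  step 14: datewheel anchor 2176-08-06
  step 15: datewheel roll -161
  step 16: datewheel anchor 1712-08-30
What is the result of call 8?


==> datewheel anchor(2290-04-18)
<== 2290-04-18
==> datewheel spanto(~it)
<== 0
==> datewheel mhop(-27)
<== 2288-01-18
==> datewheel anchor(~it)
<== 2288-01-18
==> datewheel anchor(1908-03-02)
<== 1908-03-02
==> datewheel mhop(-17)
<== 1906-10-02
==> datewheel spanto(1906-11-30)
<== 59
==> datewheel roll(-49)
<== 1906-08-14
==> datewheel dayname()
<== Tuesday
==> datewheel anchor(1915-05-23)
<== 1915-05-23
==> datewheel lastday()
<== 1915-05-31
==> datewheel anchor(2184-10-20)
<== 2184-10-20
==> datewheel mhop(0)
<== 2184-10-20
==> datewheel anchor(2176-08-06)
<== 2176-08-06
==> datewheel roll(-161)
<== 2176-02-27
==> datewheel anchor(1712-08-30)
<== 1712-08-30

Answer: 1906-08-14


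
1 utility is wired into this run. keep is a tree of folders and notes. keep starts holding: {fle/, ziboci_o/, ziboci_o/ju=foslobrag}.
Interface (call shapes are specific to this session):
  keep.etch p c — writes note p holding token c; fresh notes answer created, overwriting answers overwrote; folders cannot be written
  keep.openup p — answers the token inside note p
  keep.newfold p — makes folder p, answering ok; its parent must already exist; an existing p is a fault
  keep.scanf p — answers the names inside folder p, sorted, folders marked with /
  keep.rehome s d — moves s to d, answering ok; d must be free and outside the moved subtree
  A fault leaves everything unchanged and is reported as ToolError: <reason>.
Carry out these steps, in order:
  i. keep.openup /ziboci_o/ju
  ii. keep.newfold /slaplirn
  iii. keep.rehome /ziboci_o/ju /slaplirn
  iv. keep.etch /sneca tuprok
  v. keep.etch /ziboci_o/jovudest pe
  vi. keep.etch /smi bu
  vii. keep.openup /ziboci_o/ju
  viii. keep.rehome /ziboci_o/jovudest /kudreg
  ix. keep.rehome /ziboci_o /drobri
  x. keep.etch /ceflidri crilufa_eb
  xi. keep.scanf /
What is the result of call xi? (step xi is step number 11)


Answer: [ceflidri, drobri/, fle/, kudreg, slaplirn/, smi, sneca]

Derivation:
[in] openup p: /ziboci_o/ju
  foslobrag
[in] newfold p: /slaplirn
  ok
[in] rehome s: /ziboci_o/ju d: /slaplirn
  ToolError: exists
[in] etch p: /sneca c: tuprok
  created
[in] etch p: /ziboci_o/jovudest c: pe
  created
[in] etch p: /smi c: bu
  created
[in] openup p: /ziboci_o/ju
  foslobrag
[in] rehome s: /ziboci_o/jovudest d: /kudreg
  ok
[in] rehome s: /ziboci_o d: /drobri
  ok
[in] etch p: /ceflidri c: crilufa_eb
  created
[in] scanf p: /
  [ceflidri, drobri/, fle/, kudreg, slaplirn/, smi, sneca]


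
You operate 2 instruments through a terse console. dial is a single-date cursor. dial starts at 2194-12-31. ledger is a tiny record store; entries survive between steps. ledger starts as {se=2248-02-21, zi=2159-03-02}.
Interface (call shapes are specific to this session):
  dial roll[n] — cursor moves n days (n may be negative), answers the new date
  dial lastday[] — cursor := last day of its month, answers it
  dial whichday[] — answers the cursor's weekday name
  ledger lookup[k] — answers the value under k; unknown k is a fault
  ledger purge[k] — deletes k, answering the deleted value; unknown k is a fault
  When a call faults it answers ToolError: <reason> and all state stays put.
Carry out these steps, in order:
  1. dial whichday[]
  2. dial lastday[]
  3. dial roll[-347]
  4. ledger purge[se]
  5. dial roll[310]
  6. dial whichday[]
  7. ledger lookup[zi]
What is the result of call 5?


Answer: 2194-11-24

Derivation:
Step: dial whichday[]
Result: Wednesday
Step: dial lastday[]
Result: 2194-12-31
Step: dial roll[n=-347]
Result: 2194-01-18
Step: ledger purge[k=se]
Result: 2248-02-21
Step: dial roll[n=310]
Result: 2194-11-24
Step: dial whichday[]
Result: Monday
Step: ledger lookup[k=zi]
Result: 2159-03-02


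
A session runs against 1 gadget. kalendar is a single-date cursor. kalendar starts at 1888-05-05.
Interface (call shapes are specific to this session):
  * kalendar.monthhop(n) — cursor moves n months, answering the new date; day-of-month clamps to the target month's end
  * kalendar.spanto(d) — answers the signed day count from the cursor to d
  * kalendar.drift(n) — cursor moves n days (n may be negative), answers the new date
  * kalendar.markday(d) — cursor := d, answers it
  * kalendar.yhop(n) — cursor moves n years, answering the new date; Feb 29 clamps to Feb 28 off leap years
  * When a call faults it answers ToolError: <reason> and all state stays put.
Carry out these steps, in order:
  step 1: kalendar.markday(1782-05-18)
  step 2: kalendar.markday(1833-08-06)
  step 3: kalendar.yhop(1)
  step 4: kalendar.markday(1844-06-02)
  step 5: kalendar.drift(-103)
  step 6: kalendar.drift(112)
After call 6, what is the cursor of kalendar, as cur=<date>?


Answer: cur=1844-06-11

Derivation:
-> kalendar.markday(1782-05-18)
<- 1782-05-18
-> kalendar.markday(1833-08-06)
<- 1833-08-06
-> kalendar.yhop(1)
<- 1834-08-06
-> kalendar.markday(1844-06-02)
<- 1844-06-02
-> kalendar.drift(-103)
<- 1844-02-20
-> kalendar.drift(112)
<- 1844-06-11


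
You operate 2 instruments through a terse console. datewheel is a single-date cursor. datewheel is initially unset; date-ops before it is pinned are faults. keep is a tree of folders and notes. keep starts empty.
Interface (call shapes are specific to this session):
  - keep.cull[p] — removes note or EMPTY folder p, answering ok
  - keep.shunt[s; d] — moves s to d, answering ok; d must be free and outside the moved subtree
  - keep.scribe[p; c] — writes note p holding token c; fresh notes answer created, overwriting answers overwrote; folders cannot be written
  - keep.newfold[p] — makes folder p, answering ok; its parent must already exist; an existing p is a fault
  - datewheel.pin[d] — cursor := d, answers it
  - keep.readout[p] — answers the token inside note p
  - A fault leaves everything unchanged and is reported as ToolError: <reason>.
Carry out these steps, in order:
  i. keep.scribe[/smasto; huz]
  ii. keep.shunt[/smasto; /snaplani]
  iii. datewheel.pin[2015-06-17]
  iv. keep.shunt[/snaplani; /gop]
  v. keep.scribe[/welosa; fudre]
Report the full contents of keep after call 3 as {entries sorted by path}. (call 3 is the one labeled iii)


I invoke keep.scribe(/smasto, huz), → created.
Then keep.shunt(/smasto, /snaplani), yielding ok.
Using datewheel.pin(2015-06-17), → 2015-06-17.
I use keep.shunt(/snaplani, /gop), → ok.
Then keep.scribe(/welosa, fudre), yielding created.

Answer: {snaplani=huz}


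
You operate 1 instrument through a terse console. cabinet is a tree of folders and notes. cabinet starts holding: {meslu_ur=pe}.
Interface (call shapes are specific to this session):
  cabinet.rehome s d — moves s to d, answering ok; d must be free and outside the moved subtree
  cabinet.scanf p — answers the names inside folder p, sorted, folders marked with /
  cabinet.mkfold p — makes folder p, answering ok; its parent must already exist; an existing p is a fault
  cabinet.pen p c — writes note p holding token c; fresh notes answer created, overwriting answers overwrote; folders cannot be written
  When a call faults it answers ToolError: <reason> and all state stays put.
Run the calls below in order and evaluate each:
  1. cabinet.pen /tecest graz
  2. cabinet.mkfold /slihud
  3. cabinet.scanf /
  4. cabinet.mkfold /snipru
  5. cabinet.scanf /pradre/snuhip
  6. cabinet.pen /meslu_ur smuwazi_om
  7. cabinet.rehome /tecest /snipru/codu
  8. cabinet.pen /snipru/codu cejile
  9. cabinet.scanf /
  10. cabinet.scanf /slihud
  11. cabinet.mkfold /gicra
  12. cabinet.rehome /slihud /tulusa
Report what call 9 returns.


>> pen(/tecest, graz)
<< created
>> mkfold(/slihud)
<< ok
>> scanf(/)
<< [meslu_ur, slihud/, tecest]
>> mkfold(/snipru)
<< ok
>> scanf(/pradre/snuhip)
<< ToolError: not found
>> pen(/meslu_ur, smuwazi_om)
<< overwrote
>> rehome(/tecest, /snipru/codu)
<< ok
>> pen(/snipru/codu, cejile)
<< overwrote
>> scanf(/)
<< [meslu_ur, slihud/, snipru/]
>> scanf(/slihud)
<< []
>> mkfold(/gicra)
<< ok
>> rehome(/slihud, /tulusa)
<< ok

Answer: [meslu_ur, slihud/, snipru/]


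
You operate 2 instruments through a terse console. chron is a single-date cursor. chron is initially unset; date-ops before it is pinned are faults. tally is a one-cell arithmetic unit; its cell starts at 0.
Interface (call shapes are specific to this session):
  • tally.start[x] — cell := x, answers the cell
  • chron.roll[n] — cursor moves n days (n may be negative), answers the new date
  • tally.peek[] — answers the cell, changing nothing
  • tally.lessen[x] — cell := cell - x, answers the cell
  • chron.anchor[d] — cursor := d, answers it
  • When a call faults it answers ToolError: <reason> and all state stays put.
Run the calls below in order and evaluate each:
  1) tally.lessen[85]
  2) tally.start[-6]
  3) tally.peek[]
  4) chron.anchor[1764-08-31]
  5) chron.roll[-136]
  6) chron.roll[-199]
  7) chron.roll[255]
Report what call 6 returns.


# 1. tally.lessen(x='85') => -85
# 2. tally.start(x='-6') => -6
# 3. tally.peek() => -6
# 4. chron.anchor(d='1764-08-31') => 1764-08-31
# 5. chron.roll(n='-136') => 1764-04-17
# 6. chron.roll(n='-199') => 1763-10-01
# 7. chron.roll(n='255') => 1764-06-12

Answer: 1763-10-01


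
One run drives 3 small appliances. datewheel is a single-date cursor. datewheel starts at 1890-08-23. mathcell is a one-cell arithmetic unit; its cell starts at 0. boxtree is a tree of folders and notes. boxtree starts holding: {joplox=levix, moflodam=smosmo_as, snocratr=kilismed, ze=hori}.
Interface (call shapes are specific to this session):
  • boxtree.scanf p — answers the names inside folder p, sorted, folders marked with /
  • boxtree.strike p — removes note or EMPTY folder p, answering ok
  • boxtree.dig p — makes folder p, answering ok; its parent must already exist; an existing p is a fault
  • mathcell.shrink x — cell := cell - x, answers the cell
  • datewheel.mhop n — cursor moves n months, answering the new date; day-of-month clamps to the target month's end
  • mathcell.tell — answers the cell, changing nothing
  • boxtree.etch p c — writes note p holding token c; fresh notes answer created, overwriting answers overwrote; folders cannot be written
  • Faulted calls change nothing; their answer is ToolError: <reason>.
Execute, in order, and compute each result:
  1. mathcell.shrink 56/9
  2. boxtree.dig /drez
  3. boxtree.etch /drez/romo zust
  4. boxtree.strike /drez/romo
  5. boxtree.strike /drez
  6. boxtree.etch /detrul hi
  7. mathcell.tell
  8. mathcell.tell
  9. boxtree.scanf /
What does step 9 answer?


Answer: [detrul, joplox, moflodam, snocratr, ze]

Derivation:
>>> mathcell.shrink x→56/9
  -56/9
>>> boxtree.dig p→/drez
  ok
>>> boxtree.etch p→/drez/romo c→zust
  created
>>> boxtree.strike p→/drez/romo
  ok
>>> boxtree.strike p→/drez
  ok
>>> boxtree.etch p→/detrul c→hi
  created
>>> mathcell.tell
  -56/9
>>> mathcell.tell
  -56/9
>>> boxtree.scanf p→/
  [detrul, joplox, moflodam, snocratr, ze]


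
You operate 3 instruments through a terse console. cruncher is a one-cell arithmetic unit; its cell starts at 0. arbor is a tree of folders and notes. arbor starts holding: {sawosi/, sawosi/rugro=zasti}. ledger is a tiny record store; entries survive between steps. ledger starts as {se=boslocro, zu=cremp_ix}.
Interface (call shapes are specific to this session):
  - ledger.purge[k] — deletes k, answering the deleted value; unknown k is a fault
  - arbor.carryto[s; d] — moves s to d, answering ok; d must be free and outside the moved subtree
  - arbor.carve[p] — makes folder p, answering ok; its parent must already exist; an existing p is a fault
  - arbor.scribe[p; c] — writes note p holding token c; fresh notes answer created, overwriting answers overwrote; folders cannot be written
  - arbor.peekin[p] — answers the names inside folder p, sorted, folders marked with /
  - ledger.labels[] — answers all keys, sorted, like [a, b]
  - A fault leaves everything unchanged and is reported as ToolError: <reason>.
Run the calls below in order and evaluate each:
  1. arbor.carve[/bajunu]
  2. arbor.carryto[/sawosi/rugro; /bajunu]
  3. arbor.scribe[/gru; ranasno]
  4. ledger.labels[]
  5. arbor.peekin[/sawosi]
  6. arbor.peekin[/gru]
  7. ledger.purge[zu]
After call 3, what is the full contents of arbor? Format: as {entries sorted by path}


→ carve(/bajunu)
← ok
→ carryto(/sawosi/rugro, /bajunu)
← ToolError: exists
→ scribe(/gru, ranasno)
← created
→ labels()
← [se, zu]
→ peekin(/sawosi)
← [rugro]
→ peekin(/gru)
← ToolError: not a directory
→ purge(zu)
← cremp_ix

Answer: {bajunu/, gru=ranasno, sawosi/, sawosi/rugro=zasti}


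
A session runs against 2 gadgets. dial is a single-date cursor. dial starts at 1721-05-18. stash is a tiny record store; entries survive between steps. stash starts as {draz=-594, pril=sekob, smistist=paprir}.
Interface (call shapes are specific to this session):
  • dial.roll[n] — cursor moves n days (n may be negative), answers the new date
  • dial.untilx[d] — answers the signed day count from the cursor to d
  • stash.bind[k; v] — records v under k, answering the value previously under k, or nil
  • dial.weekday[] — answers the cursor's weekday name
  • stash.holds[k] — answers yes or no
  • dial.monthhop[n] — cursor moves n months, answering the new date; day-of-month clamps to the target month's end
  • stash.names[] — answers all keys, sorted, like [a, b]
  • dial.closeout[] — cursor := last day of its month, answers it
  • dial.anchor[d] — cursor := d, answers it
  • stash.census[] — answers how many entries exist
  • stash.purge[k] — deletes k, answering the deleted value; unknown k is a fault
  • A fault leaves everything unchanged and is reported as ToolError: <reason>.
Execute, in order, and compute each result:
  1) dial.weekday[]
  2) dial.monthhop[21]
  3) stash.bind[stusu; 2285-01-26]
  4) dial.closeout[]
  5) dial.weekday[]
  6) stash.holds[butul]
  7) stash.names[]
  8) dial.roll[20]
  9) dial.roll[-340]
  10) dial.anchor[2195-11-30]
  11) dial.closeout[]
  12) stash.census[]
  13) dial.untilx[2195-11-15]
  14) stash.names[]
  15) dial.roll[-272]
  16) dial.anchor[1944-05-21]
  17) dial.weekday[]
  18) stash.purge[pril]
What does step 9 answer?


Act: dial.weekday[]
Obs: Sunday
Act: dial.monthhop[21]
Obs: 1723-02-18
Act: stash.bind[stusu; 2285-01-26]
Obs: nil
Act: dial.closeout[]
Obs: 1723-02-28
Act: dial.weekday[]
Obs: Sunday
Act: stash.holds[butul]
Obs: no
Act: stash.names[]
Obs: [draz, pril, smistist, stusu]
Act: dial.roll[20]
Obs: 1723-03-20
Act: dial.roll[-340]
Obs: 1722-04-14
Act: dial.anchor[2195-11-30]
Obs: 2195-11-30
Act: dial.closeout[]
Obs: 2195-11-30
Act: stash.census[]
Obs: 4
Act: dial.untilx[2195-11-15]
Obs: -15
Act: stash.names[]
Obs: [draz, pril, smistist, stusu]
Act: dial.roll[-272]
Obs: 2195-03-03
Act: dial.anchor[1944-05-21]
Obs: 1944-05-21
Act: dial.weekday[]
Obs: Sunday
Act: stash.purge[pril]
Obs: sekob

Answer: 1722-04-14


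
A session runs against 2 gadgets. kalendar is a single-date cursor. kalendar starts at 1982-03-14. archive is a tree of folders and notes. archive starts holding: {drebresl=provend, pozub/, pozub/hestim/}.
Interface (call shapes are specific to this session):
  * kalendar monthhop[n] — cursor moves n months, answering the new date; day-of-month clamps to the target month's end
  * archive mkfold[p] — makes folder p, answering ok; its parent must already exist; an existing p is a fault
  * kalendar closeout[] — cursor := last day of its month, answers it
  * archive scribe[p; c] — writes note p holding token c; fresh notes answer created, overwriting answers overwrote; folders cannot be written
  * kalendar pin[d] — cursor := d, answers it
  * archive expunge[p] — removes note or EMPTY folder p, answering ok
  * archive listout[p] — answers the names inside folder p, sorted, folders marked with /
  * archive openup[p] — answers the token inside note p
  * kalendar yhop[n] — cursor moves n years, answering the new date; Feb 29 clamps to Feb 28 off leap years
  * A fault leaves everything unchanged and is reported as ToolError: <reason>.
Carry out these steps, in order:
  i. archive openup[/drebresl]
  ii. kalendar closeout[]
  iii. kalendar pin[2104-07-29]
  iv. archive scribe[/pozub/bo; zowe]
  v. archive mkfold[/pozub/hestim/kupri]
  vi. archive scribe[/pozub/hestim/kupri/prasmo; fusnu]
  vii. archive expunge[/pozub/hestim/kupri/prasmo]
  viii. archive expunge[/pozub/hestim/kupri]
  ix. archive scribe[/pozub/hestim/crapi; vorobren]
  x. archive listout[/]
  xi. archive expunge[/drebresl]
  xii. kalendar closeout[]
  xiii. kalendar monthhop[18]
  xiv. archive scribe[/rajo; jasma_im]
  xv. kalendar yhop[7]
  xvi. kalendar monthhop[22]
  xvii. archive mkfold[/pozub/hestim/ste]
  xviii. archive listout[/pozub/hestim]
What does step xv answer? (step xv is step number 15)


→ archive openup(p='/drebresl')
← provend
→ kalendar closeout()
← 1982-03-31
→ kalendar pin(d='2104-07-29')
← 2104-07-29
→ archive scribe(p='/pozub/bo', c='zowe')
← created
→ archive mkfold(p='/pozub/hestim/kupri')
← ok
→ archive scribe(p='/pozub/hestim/kupri/prasmo', c='fusnu')
← created
→ archive expunge(p='/pozub/hestim/kupri/prasmo')
← ok
→ archive expunge(p='/pozub/hestim/kupri')
← ok
→ archive scribe(p='/pozub/hestim/crapi', c='vorobren')
← created
→ archive listout(p='/')
← [drebresl, pozub/]
→ archive expunge(p='/drebresl')
← ok
→ kalendar closeout()
← 2104-07-31
→ kalendar monthhop(n='18')
← 2106-01-31
→ archive scribe(p='/rajo', c='jasma_im')
← created
→ kalendar yhop(n='7')
← 2113-01-31
→ kalendar monthhop(n='22')
← 2114-11-30
→ archive mkfold(p='/pozub/hestim/ste')
← ok
→ archive listout(p='/pozub/hestim')
← [crapi, ste/]

Answer: 2113-01-31


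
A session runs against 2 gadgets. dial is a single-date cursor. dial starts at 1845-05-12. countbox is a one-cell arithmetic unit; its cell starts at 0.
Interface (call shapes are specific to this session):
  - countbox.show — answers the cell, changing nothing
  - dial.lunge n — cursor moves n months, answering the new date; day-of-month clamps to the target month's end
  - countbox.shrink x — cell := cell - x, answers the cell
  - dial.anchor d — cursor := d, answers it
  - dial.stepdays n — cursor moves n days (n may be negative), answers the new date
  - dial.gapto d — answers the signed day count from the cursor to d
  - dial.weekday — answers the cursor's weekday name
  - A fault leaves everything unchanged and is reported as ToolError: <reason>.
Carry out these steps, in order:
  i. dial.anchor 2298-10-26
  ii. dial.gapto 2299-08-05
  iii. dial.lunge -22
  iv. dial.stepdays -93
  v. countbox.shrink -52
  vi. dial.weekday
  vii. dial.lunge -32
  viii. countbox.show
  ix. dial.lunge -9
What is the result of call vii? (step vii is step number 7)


Do: dial.anchor[d: 2298-10-26]
See: 2298-10-26
Do: dial.gapto[d: 2299-08-05]
See: 283
Do: dial.lunge[n: -22]
See: 2296-12-26
Do: dial.stepdays[n: -93]
See: 2296-09-24
Do: countbox.shrink[x: -52]
See: 52
Do: dial.weekday[]
See: Thursday
Do: dial.lunge[n: -32]
See: 2294-01-24
Do: countbox.show[]
See: 52
Do: dial.lunge[n: -9]
See: 2293-04-24

Answer: 2294-01-24


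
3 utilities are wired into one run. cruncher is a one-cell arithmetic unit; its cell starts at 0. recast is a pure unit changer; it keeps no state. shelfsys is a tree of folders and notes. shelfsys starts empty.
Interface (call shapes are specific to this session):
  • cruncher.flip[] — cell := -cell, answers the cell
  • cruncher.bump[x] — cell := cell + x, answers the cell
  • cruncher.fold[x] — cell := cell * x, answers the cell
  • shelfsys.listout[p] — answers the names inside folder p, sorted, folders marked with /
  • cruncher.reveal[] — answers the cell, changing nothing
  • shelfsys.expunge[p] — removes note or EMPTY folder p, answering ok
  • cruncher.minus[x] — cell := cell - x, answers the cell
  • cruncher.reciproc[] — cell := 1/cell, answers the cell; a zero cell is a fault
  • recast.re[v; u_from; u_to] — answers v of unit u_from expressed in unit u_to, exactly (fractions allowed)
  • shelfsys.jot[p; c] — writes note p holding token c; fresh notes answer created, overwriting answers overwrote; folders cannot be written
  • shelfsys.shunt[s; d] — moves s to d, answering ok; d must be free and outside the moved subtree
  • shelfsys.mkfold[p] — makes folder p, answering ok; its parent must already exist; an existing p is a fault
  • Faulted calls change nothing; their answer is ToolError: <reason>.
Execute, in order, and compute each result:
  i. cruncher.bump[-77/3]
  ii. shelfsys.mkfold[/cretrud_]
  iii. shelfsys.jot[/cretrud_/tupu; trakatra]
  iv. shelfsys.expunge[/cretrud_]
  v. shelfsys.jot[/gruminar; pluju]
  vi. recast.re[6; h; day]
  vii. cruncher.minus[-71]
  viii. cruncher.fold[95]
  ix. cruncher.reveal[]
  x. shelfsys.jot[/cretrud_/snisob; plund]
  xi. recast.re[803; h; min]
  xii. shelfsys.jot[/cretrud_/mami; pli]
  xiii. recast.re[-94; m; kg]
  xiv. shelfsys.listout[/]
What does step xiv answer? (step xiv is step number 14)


→ cruncher.bump(x='-77/3')
← -77/3
→ shelfsys.mkfold(p='/cretrud_')
← ok
→ shelfsys.jot(p='/cretrud_/tupu', c='trakatra')
← created
→ shelfsys.expunge(p='/cretrud_')
← ToolError: not empty
→ shelfsys.jot(p='/gruminar', c='pluju')
← created
→ recast.re(v='6', u_from='h', u_to='day')
← 1/4
→ cruncher.minus(x='-71')
← 136/3
→ cruncher.fold(x='95')
← 12920/3
→ cruncher.reveal()
← 12920/3
→ shelfsys.jot(p='/cretrud_/snisob', c='plund')
← created
→ recast.re(v='803', u_from='h', u_to='min')
← 48180
→ shelfsys.jot(p='/cretrud_/mami', c='pli')
← created
→ recast.re(v='-94', u_from='m', u_to='kg')
← ToolError: incompatible units
→ shelfsys.listout(p='/')
← [cretrud_/, gruminar]

Answer: [cretrud_/, gruminar]
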